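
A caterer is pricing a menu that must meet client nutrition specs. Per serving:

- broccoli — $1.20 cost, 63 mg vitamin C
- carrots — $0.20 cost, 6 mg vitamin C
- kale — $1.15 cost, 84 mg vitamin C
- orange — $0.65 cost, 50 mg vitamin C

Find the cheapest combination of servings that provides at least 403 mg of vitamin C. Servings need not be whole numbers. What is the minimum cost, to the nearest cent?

Cost per mg of vitamin C: orange $0.0130, kale $0.0137, broccoli $0.0190, carrots $0.0333.
With no serving limits, use only orange: 403 mg / 50 mg = 8.06 servings × $0.65 = $5.24.

$5.24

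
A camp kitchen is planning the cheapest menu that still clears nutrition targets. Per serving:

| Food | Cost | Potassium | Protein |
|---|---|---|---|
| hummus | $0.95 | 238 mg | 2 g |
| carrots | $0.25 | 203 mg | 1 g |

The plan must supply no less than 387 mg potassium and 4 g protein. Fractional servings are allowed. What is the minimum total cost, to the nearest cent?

An LP optimum is at a vertex; with two nutrient constraints at most two foods are used. Check each candidate.
hummus only: max(387/238, 4/2) = 2 servings → $1.90.
carrots only: max(387/203, 4/1) = 4 servings → $1.00.
hummus + carrots with both targets exact would need a negative amount; discard.
Cheapest feasible corner: $1.00.

$1.00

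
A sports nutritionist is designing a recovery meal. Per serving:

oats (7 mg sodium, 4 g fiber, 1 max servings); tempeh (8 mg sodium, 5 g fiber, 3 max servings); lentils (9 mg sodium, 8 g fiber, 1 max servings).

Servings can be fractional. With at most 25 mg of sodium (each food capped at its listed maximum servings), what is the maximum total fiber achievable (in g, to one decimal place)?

Fiber per mg sodium: lentils 0.8889, tempeh 0.625, oats 0.5714.
Take 1 serving of lentils: uses 9 mg sodium, +8.0 g fiber (running total 8.0 g).
Take 2 servings of tempeh: uses 16 mg sodium, +10.0 g fiber (running total 18.0 g).
Filling greedily by fiber-per-mg sodium is optimal for one linear limit, giving 18.0 g.

18.0 g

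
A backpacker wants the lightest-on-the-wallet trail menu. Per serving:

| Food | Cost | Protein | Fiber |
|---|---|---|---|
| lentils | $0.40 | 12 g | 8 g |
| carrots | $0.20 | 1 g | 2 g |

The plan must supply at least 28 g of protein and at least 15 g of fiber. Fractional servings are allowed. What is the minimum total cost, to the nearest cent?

$0.93

The cheapest plan sits at a corner of the feasible region — with two constraints it uses at most two foods.
lentils only: max(28/12, 15/8) = 2.333 servings → $0.93.
carrots only: max(28/1, 15/2) = 28 servings → $5.60.
lentils + carrots with both targets exact would need a negative amount; discard.
The minimum over all feasible corners is $0.93.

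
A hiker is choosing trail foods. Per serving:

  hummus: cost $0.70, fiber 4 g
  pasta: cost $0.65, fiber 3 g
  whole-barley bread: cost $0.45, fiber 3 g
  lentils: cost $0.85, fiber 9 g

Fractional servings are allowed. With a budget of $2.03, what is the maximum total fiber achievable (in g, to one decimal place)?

Fiber per dollar: lentils 10.59, whole-barley bread 6.667, hummus 5.714, pasta 4.615.
With no serving limits, spend the whole cost allowance on lentils: $2.03 / $0.85 × 9 g = 21.5 g.

21.5 g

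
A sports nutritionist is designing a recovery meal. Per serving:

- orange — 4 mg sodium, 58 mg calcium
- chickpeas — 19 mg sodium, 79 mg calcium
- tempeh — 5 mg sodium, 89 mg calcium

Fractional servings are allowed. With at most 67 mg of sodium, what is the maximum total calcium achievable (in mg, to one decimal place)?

1192.6 mg

Calcium per mg sodium: tempeh 17.8, orange 14.5, chickpeas 4.158.
With no serving limits, spend the whole sodium allowance on tempeh: 67 mg / 5 mg × 89 mg = 1192.6 mg.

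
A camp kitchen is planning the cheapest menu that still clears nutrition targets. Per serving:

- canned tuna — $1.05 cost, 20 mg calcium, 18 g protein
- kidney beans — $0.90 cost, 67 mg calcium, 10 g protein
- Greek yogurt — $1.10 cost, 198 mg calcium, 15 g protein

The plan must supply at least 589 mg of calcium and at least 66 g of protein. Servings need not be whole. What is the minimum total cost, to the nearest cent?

$4.49

With two linear requirements the optimum uses one or two foods; enumerate the corners.
canned tuna only: max(589/20, 66/18) = 29.45 servings → $30.92.
kidney beans only: max(589/67, 66/10) = 8.791 servings → $7.91.
Greek yogurt only: max(589/198, 66/15) = 4.4 servings → $4.84.
canned tuna + kidney beans with both targets exact would need a negative amount; discard.
canned tuna + Greek yogurt with both tight: 1.297 servings and 2.844 servings → $4.49.
kidney beans + Greek yogurt with both tight: 4.342 servings and 1.506 servings → $5.56.
So the least-cost plan costs $4.49.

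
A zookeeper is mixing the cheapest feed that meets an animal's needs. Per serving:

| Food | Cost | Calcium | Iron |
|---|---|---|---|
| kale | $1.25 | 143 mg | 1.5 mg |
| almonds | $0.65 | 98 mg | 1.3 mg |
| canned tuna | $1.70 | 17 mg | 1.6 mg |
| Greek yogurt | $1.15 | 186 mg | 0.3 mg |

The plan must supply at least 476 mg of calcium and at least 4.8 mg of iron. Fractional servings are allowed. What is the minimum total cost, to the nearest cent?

$3.10

For a min-cost LP with two ≥-constraints, a basic feasible solution has at most two positive variables.
kale only: max(476/143, 4.8/1.5) = 3.329 servings → $4.16.
almonds only: max(476/98, 4.8/1.3) = 4.857 servings → $3.16.
canned tuna only: max(476/17, 4.8/1.6) = 28 servings → $47.60.
Greek yogurt only: max(476/186, 4.8/0.3) = 16 servings → $18.40.
kale + almonds with both targets exact would need a negative amount; discard.
kale + canned tuna with both targets exact would need a negative amount; discard.
kale + Greek yogurt with both tight: 3.177 servings and 0.1169 servings → $4.11.
almonds + canned tuna: the both-tight solution has a negative serving — not a feasible corner.
almonds + Greek yogurt with both tight: 3.531 servings and 0.6987 servings → $3.10.
canned tuna + Greek yogurt with both tight: 2.564 servings and 2.325 servings → $7.03.
Cheapest feasible corner: $3.10.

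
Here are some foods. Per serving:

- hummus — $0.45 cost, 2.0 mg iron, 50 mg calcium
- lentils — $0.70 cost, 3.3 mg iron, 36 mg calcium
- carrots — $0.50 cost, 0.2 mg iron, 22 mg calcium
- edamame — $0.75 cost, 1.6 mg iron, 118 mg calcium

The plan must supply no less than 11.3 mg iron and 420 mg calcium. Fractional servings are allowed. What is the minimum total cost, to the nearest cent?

This is a tiny linear program; its minimum lies at a vertex of the feasible set. List the vertices and price them.
hummus only: max(11.3/2.0, 420/50) = 8.4 servings → $3.78.
lentils only: max(11.3/3.3, 420/36) = 11.67 servings → $8.17.
carrots only: max(11.3/0.2, 420/22) = 56.5 servings → $28.25.
edamame only: max(11.3/1.6, 420/118) = 7.062 servings → $5.30.
hummus + lentils: intersection lies outside the first quadrant.
hummus + carrots with both tight: 4.841 servings and 8.088 servings → $6.22.
hummus + edamame with both tight: 4.24 servings and 1.763 servings → $3.23.
lentils + carrots with both tight: 2.517 servings and 14.97 servings → $9.25.
lentils + edamame with both tight: 1.993 servings and 2.951 servings → $3.61.
carrots + edamame: intersection lies outside the first quadrant.
So the least-cost plan costs $3.23.

$3.23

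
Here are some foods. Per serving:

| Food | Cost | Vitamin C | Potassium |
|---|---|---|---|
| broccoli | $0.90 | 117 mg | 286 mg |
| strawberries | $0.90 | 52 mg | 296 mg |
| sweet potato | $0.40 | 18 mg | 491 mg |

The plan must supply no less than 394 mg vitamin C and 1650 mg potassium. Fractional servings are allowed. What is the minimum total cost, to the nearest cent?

This is a tiny linear program; its minimum lies at a vertex of the feasible set. List the vertices and price them.
broccoli only: max(394/117, 1650/286) = 5.769 servings → $5.19.
strawberries only: max(394/52, 1650/296) = 7.577 servings → $6.82.
sweet potato only: max(394/18, 1650/491) = 21.89 servings → $8.76.
broccoli + strawberries with both tight: 1.56 servings and 4.067 servings → $5.06.
broccoli + sweet potato with both tight: 3.131 servings and 1.537 servings → $3.43.
strawberries + sweet potato: the both-tight solution has a negative serving — not a feasible corner.
The minimum over all feasible corners is $3.43.

$3.43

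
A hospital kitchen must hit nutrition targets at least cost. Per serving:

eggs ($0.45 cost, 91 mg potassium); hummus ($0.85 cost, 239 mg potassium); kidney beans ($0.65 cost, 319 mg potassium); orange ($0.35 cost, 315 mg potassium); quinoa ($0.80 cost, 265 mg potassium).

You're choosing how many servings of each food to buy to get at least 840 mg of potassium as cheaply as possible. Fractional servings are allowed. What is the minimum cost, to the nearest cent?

Cost per mg of potassium: orange $0.0011, kidney beans $0.0020, quinoa $0.0030, hummus $0.0036, eggs $0.0049.
With no serving limits, use only orange: 840 mg / 315 mg = 2.667 servings × $0.35 = $0.93.

$0.93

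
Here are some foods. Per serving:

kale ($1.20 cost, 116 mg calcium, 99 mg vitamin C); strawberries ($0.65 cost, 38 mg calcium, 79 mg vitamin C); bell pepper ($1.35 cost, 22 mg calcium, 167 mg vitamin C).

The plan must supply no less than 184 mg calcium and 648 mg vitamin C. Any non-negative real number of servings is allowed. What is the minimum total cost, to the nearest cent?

kale only: max(184/116, 648/99) = 6.545 servings → $7.85.
strawberries only: max(184/38, 648/79) = 8.203 servings → $5.33.
bell pepper only: max(184/22, 648/167) = 8.364 servings → $11.29.
kale + strawberries with both targets exact would need a negative amount; discard.
kale + bell pepper with both tight: 0.958 servings and 3.312 servings → $5.62.
strawberries + bell pepper with both tight: 3.575 servings and 2.189 servings → $5.28.
Cheapest feasible corner: $5.28.

$5.28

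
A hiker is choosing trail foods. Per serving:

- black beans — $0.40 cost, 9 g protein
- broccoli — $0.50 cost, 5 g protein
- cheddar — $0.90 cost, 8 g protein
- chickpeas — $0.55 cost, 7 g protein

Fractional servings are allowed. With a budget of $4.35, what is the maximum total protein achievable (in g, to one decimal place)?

Protein per dollar: black beans 22.5, chickpeas 12.73, broccoli 10, cheddar 8.889.
With no serving limits, spend the whole cost allowance on black beans: $4.35 / $0.40 × 9 g = 97.9 g.

97.9 g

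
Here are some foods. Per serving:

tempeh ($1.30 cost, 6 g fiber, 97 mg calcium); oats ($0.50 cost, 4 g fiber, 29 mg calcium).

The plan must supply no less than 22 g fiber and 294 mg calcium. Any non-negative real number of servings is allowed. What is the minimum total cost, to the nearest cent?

For a min-cost LP with two ≥-constraints, a basic feasible solution has at most two positive variables.
tempeh only: max(22/6, 294/97) = 3.667 servings → $4.77.
oats only: max(22/4, 294/29) = 10.14 servings → $5.07.
tempeh + oats with both tight: 2.514 servings and 1.729 servings → $4.13.
Cheapest feasible corner: $4.13.

$4.13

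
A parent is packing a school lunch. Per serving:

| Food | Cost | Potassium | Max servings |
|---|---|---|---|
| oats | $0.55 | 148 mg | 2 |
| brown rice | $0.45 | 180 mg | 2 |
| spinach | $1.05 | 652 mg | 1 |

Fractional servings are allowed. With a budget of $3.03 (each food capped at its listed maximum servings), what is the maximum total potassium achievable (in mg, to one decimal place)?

Potassium per dollar: spinach 621, brown rice 400, oats 269.1.
Take 1 serving of spinach: spends $1.05, +652.0 mg potassium (running total 652.0 mg).
Take 2 servings of brown rice: spends $0.90, +360.0 mg potassium (running total 1012.0 mg).
Take 1.964 servings of oats: spends $1.08, +290.6 mg potassium (running total 1302.6 mg).
Filling greedily by potassium-per-dollar is optimal for one linear limit, giving 1302.6 mg.

1302.6 mg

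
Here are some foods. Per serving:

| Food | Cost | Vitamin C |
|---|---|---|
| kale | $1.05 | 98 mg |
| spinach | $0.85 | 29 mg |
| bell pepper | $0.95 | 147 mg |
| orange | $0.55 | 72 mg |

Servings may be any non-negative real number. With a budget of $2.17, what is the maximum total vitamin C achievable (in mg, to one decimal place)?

Vitamin C per dollar: bell pepper 154.7, orange 130.9, kale 93.33, spinach 34.12.
With no serving limits, spend the whole cost allowance on bell pepper: $2.17 / $0.95 × 147 mg = 335.8 mg.

335.8 mg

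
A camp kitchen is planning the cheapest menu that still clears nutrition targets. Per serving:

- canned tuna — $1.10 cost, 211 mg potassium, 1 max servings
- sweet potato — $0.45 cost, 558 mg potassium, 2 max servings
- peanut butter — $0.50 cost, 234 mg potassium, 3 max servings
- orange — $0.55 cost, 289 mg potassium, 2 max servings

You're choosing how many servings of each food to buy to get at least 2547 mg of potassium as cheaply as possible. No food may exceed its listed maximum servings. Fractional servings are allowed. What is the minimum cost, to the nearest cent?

$4.29

Cost per mg of potassium: sweet potato $0.0008, orange $0.0019, peanut butter $0.0021, canned tuna $0.0052.
Take 2 servings of sweet potato: +1116.0 mg potassium for $0.90 (total $0.90, still need 1431.0 mg).
Take 2 servings of orange: +578.0 mg potassium for $1.10 (total $2.00, still need 853.0 mg).
Take 3 servings of peanut butter: +702.0 mg potassium for $1.50 (total $3.50, still need 151.0 mg).
Take 0.7156 servings of canned tuna: +151.0 mg potassium for $0.79 (total $4.29, still need 0.0 mg).
Filling from the cheapest source first is optimal under one linear minimum: $4.29.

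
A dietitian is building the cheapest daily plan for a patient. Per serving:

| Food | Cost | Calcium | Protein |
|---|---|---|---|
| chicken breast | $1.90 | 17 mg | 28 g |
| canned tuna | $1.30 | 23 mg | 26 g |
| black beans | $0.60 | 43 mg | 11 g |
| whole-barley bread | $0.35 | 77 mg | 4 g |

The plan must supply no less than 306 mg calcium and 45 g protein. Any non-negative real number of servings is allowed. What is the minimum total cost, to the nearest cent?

With two linear requirements the optimum uses one or two foods; enumerate the corners.
chicken breast only: max(306/17, 45/28) = 18 servings → $34.20.
canned tuna only: max(306/23, 45/26) = 13.3 servings → $17.30.
black beans only: max(306/43, 45/11) = 7.116 servings → $4.27.
whole-barley bread only: max(306/77, 45/4) = 11.25 servings → $3.94.
chicken breast + canned tuna: the both-tight solution has a negative serving — not a feasible corner.
chicken breast + black beans with both targets exact would need a negative amount; discard.
chicken breast + whole-barley bread with both tight: 1.073 servings and 3.737 servings → $3.35.
canned tuna + black beans with both targets exact would need a negative amount; discard.
canned tuna + whole-barley bread with both tight: 1.173 servings and 3.624 servings → $2.79.
black beans + whole-barley bread with both tight: 3.32 servings and 2.12 servings → $2.73.
Cheapest feasible corner: $2.73.

$2.73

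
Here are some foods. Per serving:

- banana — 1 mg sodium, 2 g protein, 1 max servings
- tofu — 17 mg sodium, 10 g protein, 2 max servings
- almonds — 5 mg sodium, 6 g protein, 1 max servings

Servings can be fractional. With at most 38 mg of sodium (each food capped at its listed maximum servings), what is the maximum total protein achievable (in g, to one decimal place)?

Protein per mg sodium: banana 2, almonds 1.2, tofu 0.5882.
Take 1 serving of banana: uses 1 mg sodium, +2.0 g protein (running total 2.0 g).
Take 1 serving of almonds: uses 5 mg sodium, +6.0 g protein (running total 8.0 g).
Take 1.882 servings of tofu: uses 32 mg sodium, +18.8 g protein (running total 26.8 g).
Greedy by best ratio exhausts the sodium allowance optimally: 26.8 g.

26.8 g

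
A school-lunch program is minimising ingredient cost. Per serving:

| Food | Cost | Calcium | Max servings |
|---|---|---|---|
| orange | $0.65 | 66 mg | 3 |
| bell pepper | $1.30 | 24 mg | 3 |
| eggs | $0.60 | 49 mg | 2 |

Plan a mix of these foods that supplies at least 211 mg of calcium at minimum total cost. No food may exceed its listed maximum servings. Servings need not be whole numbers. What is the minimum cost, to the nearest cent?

Cost per mg of calcium: orange $0.0098, eggs $0.0122, bell pepper $0.0542.
Take 3 servings of orange: +198.0 mg calcium for $1.95 (total $1.95, still need 13.0 mg).
Take 0.2653 servings of eggs: +13.0 mg calcium for $0.16 (total $2.11, still need 0.0 mg).
Greedy by cheapest-per-mg is optimal for a single linear constraint, so the minimum cost is $2.11.

$2.11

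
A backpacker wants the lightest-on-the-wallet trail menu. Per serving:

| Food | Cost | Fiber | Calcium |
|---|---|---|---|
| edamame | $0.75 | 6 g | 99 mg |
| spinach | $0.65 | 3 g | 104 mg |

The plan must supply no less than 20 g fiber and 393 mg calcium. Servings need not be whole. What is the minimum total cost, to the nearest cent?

Two binding constraints pin down two serving amounts, so the optimal mix uses at most two foods. The candidates are each food alone (scaled to the tighter of fiber/calcium) and each pair with both constraints tight.
edamame only: max(20/6, 393/99) = 3.97 servings → $2.98.
spinach only: max(20/3, 393/104) = 6.667 servings → $4.33.
edamame + spinach with both tight: 2.755 servings and 1.156 servings → $2.82.
Cheapest feasible corner: $2.82.

$2.82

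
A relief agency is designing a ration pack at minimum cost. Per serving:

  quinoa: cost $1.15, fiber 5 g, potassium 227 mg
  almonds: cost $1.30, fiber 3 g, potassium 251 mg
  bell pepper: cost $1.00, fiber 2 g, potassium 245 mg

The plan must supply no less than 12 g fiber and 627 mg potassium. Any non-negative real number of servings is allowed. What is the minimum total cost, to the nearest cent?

$3.05

quinoa only: max(12/5, 627/227) = 2.762 servings → $3.18.
almonds only: max(12/3, 627/251) = 4 servings → $5.20.
bell pepper only: max(12/2, 627/245) = 6 servings → $6.00.
quinoa + almonds with both tight: 1.97 servings and 0.716 servings → $3.20.
quinoa + bell pepper with both tight: 2.187 servings and 0.5331 servings → $3.05.
almonds + bell pepper with both targets exact would need a negative amount; discard.
The minimum over all feasible corners is $3.05.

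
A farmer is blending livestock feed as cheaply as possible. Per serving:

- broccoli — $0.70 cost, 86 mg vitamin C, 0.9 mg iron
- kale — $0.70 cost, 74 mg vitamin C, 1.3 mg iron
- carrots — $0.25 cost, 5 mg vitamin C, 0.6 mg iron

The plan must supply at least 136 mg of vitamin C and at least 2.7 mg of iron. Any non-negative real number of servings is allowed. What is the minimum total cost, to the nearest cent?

$1.41

broccoli only: max(136/86, 2.7/0.9) = 3 servings → $2.10.
kale only: max(136/74, 2.7/1.3) = 2.077 servings → $1.45.
carrots only: max(136/5, 2.7/0.6) = 27.2 servings → $6.80.
broccoli + kale with both targets exact would need a negative amount; discard.
broccoli + carrots with both tight: 1.446 servings and 2.331 servings → $1.59.
kale + carrots with both tight: 1.797 servings and 0.6069 servings → $1.41.
Cheapest feasible corner: $1.41.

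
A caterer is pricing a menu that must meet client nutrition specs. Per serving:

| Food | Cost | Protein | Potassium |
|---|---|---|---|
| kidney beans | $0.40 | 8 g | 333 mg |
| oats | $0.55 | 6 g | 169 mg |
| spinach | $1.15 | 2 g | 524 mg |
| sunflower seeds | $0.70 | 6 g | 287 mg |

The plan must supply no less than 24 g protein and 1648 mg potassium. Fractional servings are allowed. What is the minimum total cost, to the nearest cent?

$1.98

With two linear requirements the optimum uses one or two foods; enumerate the corners.
kidney beans only: max(24/8, 1648/333) = 4.949 servings → $1.98.
oats only: max(24/6, 1648/169) = 9.751 servings → $5.36.
spinach only: max(24/2, 1648/524) = 12 servings → $13.80.
sunflower seeds only: max(24/6, 1648/287) = 5.742 servings → $4.02.
kidney beans + oats with both targets exact would need a negative amount; discard.
kidney beans + spinach with both tight: 2.632 servings and 1.472 servings → $2.75.
kidney beans + sunflower seeds: the both-tight solution has a negative serving — not a feasible corner.
oats + spinach with both tight: 3.307 servings and 2.078 servings → $4.21.
oats + sunflower seeds: the both-tight solution has a negative serving — not a feasible corner.
spinach + sunflower seeds with both tight: 1.167 servings and 3.611 servings → $3.87.
The minimum over all feasible corners is $1.98.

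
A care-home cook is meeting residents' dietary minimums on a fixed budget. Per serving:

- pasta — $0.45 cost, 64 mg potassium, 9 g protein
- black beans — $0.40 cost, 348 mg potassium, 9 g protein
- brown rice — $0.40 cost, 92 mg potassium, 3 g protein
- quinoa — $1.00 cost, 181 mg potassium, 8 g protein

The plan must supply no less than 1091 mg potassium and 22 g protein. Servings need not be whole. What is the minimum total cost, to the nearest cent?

At the optimum either one food covers both requirements or two foods hit both targets exactly; no other combination can be cheaper.
pasta only: max(1091/64, 22/9) = 17.05 servings → $7.67.
black beans only: max(1091/348, 22/9) = 3.135 servings → $1.25.
brown rice only: max(1091/92, 22/3) = 11.86 servings → $4.74.
quinoa only: max(1091/181, 22/8) = 6.028 servings → $6.03.
pasta + black beans: the both-tight solution has a negative serving — not a feasible corner.
pasta + brown rice: the both-tight solution has a negative serving — not a feasible corner.
pasta + quinoa: intersection lies outside the first quadrant.
black beans + brown rice with both targets exact would need a negative amount; discard.
black beans + quinoa: the both-tight solution has a negative serving — not a feasible corner.
brown rice + quinoa: the both-tight solution has a negative serving — not a feasible corner.
The minimum over all feasible corners is $1.25.

$1.25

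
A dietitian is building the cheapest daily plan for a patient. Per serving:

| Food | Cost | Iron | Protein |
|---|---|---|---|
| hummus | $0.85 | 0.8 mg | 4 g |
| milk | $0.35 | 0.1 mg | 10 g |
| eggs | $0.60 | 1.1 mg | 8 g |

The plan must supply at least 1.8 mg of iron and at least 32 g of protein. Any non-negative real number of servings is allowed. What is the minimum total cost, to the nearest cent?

$1.58

An LP optimum is at a vertex; with two nutrient constraints at most two foods are used. Check each candidate.
hummus only: max(1.8/0.8, 32/4) = 8 servings → $6.80.
milk only: max(1.8/0.1, 32/10) = 18 servings → $6.30.
eggs only: max(1.8/1.1, 32/8) = 4 servings → $2.40.
hummus + milk with both tight: 1.947 servings and 2.421 servings → $2.50.
hummus + eggs: the both-tight solution has a negative serving — not a feasible corner.
milk + eggs with both tight: 2.039 servings and 1.451 servings → $1.58.
The minimum over all feasible corners is $1.58.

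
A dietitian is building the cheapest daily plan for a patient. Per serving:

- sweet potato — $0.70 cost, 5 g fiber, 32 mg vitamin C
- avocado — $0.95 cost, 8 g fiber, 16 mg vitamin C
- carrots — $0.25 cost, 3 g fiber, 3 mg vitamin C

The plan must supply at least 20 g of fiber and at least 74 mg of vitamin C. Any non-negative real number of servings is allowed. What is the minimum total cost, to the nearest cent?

With two linear requirements the optimum uses one or two foods; enumerate the corners.
sweet potato only: max(20/5, 74/32) = 4 servings → $2.80.
avocado only: max(20/8, 74/16) = 4.625 servings → $4.39.
carrots only: max(20/3, 74/3) = 24.67 servings → $6.17.
sweet potato + avocado with both tight: 1.545 servings and 1.534 servings → $2.54.
sweet potato + carrots with both tight: 2 servings and 3.333 servings → $2.23.
avocado + carrots: the both-tight solution has a negative serving — not a feasible corner.
The minimum over all feasible corners is $2.23.

$2.23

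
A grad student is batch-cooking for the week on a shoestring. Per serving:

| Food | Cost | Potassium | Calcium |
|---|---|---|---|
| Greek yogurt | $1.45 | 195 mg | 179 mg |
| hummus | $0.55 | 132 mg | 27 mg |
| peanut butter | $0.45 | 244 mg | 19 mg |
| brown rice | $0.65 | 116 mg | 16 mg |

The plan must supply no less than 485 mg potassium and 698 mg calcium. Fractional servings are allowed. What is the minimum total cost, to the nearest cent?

$5.65

A basic optimal solution has at most two foods positive. Try each food alone and each pair with both targets met exactly.
Greek yogurt only: max(485/195, 698/179) = 3.899 servings → $5.65.
hummus only: max(485/132, 698/27) = 25.85 servings → $14.22.
peanut butter only: max(485/244, 698/19) = 36.74 servings → $16.53.
brown rice only: max(485/116, 698/16) = 43.62 servings → $28.36.
Greek yogurt + hummus: intersection lies outside the first quadrant.
Greek yogurt + peanut butter with both targets exact would need a negative amount; discard.
Greek yogurt + brown rice: intersection lies outside the first quadrant.
hummus + peanut butter: the both-tight solution has a negative serving — not a feasible corner.
hummus + brown rice: intersection lies outside the first quadrant.
peanut butter + brown rice with both targets exact would need a negative amount; discard.
So the least-cost plan costs $5.65.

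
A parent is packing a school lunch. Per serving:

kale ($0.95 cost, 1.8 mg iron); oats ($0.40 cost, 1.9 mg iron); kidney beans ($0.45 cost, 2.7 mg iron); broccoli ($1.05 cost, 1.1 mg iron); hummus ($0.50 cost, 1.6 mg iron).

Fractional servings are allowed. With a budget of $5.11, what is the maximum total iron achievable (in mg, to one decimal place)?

30.7 mg

Iron per dollar: kidney beans 6, oats 4.75, hummus 3.2, kale 1.895, broccoli 1.048.
With no serving limits, spend the whole cost allowance on kidney beans: $5.11 / $0.45 × 2.7 mg = 30.7 mg.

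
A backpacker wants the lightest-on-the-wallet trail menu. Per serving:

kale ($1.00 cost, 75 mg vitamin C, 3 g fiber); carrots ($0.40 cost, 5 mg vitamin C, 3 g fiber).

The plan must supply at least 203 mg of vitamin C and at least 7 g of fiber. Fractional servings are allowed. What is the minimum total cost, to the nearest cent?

The cheapest plan sits at a corner of the feasible region — with two constraints it uses at most two foods.
kale only: max(203/75, 7/3) = 2.707 servings → $2.71.
carrots only: max(203/5, 7/3) = 40.6 servings → $16.24.
kale + carrots: intersection lies outside the first quadrant.
Cheapest feasible corner: $2.71.

$2.71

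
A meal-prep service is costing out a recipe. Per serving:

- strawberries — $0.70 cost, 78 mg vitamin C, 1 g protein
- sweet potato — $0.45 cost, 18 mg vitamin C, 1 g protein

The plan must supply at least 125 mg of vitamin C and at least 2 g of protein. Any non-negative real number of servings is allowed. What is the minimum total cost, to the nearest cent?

$1.27

With two linear requirements the optimum uses one or two foods; enumerate the corners.
strawberries only: max(125/78, 2/1) = 2 servings → $1.40.
sweet potato only: max(125/18, 2/1) = 6.944 servings → $3.12.
strawberries + sweet potato with both tight: 1.483 servings and 0.5167 servings → $1.27.
So the least-cost plan costs $1.27.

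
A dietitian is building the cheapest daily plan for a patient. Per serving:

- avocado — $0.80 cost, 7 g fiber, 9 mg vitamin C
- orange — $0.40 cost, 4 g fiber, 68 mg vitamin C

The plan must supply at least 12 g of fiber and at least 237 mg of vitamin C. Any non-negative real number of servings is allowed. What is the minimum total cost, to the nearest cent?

With two linear requirements the optimum uses one or two foods; enumerate the corners.
avocado only: max(12/7, 237/9) = 26.33 servings → $21.07.
orange only: max(12/4, 237/68) = 3.485 servings → $1.39.
avocado + orange: intersection lies outside the first quadrant.
Cheapest feasible corner: $1.39.

$1.39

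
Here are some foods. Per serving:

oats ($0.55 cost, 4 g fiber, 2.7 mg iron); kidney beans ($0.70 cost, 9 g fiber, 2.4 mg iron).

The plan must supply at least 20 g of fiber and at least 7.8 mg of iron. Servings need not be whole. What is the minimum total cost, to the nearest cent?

$1.92

Check every corner: each single food scaled to meet both minima, and each pair solved so both constraints bind.
oats only: max(20/4, 7.8/2.7) = 5 servings → $2.75.
kidney beans only: max(20/9, 7.8/2.4) = 3.25 servings → $2.27.
oats + kidney beans with both tight: 1.51 servings and 1.551 servings → $1.92.
The minimum over all feasible corners is $1.92.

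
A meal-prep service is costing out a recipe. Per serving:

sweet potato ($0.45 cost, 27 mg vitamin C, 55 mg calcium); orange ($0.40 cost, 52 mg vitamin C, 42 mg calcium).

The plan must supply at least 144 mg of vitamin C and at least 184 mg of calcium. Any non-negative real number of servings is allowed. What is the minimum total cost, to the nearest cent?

$1.60

This is a tiny linear program; its minimum lies at a vertex of the feasible set. List the vertices and price them.
sweet potato only: max(144/27, 184/55) = 5.333 servings → $2.40.
orange only: max(144/52, 184/42) = 4.381 servings → $1.75.
sweet potato + orange with both tight: 2.039 servings and 1.71 servings → $1.60.
The minimum over all feasible corners is $1.60.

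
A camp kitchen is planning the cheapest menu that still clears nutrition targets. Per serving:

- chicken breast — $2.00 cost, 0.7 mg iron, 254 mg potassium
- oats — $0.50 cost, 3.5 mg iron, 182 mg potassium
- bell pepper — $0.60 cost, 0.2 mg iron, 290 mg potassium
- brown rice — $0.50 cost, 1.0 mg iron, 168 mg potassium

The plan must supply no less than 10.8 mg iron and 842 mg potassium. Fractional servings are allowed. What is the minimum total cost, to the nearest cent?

At the optimum either one food covers both requirements or two foods hit both targets exactly; no other combination can be cheaper.
chicken breast only: max(10.8/0.7, 842/254) = 15.43 servings → $30.86.
oats only: max(10.8/3.5, 842/182) = 4.626 servings → $2.31.
bell pepper only: max(10.8/0.2, 842/290) = 54 servings → $32.40.
brown rice only: max(10.8/1.0, 842/168) = 10.8 servings → $5.40.
chicken breast + oats with both tight: 1.289 servings and 2.828 servings → $3.99.
chicken breast + bell pepper with both targets exact would need a negative amount; discard.
chicken breast + brown rice with both targets exact would need a negative amount; discard.
oats + bell pepper with both tight: 3.028 servings and 1.003 servings → $2.12.
oats + brown rice with both tight: 2.395 servings and 2.417 servings → $2.41.
bell pepper + brown rice: intersection lies outside the first quadrant.
So the least-cost plan costs $2.12.

$2.12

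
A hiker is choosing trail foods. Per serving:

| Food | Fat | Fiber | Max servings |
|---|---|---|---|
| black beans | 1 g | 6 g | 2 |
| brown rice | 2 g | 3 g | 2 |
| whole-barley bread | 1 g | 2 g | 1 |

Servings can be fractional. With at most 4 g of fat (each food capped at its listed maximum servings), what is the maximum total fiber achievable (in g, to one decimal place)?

15.5 g

Fiber per g fat: black beans 6, whole-barley bread 2, brown rice 1.5.
Take 2 servings of black beans: uses 2 g fat, +12.0 g fiber (running total 12.0 g).
Take 1 serving of whole-barley bread: uses 1 g fat, +2.0 g fiber (running total 14.0 g).
Take 0.5 servings of brown rice: uses 1 g fat, +1.5 g fiber (running total 15.5 g).
Greedy by best ratio exhausts the fat allowance optimally: 15.5 g.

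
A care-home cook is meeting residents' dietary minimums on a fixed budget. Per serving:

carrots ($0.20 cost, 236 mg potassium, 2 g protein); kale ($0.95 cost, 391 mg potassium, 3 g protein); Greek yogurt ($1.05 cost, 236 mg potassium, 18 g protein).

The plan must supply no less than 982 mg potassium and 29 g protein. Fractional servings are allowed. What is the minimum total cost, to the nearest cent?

At the optimum either one food covers both requirements or two foods hit both targets exactly; no other combination can be cheaper.
carrots only: max(982/236, 29/2) = 14.5 servings → $2.90.
kale only: max(982/391, 29/3) = 9.667 servings → $9.18.
Greek yogurt only: max(982/236, 29/18) = 4.161 servings → $4.37.
carrots + kale: the both-tight solution has a negative serving — not a feasible corner.
carrots + Greek yogurt with both tight: 2.869 servings and 1.292 servings → $1.93.
kale + Greek yogurt with both tight: 1.711 servings and 1.326 servings → $3.02.
So the least-cost plan costs $1.93.

$1.93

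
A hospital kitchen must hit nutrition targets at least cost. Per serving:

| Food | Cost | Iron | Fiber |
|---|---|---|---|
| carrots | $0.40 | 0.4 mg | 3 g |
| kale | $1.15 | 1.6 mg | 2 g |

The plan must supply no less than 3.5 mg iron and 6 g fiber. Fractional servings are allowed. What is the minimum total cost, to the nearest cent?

$2.59

The cheapest plan sits at a corner of the feasible region — with two constraints it uses at most two foods.
carrots only: max(3.5/0.4, 6/3) = 8.75 servings → $3.50.
kale only: max(3.5/1.6, 6/2) = 3 servings → $3.45.
carrots + kale with both tight: 0.65 servings and 2.025 servings → $2.59.
The minimum over all feasible corners is $2.59.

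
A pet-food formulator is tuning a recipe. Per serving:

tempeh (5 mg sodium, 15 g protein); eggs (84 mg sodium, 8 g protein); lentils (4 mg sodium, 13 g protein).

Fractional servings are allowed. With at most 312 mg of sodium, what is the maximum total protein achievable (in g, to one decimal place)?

Protein per mg sodium: lentils 3.25, tempeh 3, eggs 0.09524.
With no serving limits, spend the whole sodium allowance on lentils: 312 mg / 4 mg × 13 g = 1014.0 g.

1014.0 g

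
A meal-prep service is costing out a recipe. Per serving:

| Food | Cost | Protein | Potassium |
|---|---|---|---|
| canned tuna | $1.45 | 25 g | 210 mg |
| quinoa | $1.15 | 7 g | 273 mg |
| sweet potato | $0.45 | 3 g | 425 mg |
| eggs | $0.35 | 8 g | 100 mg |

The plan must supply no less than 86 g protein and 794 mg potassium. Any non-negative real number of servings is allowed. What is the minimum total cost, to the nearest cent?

$3.76

canned tuna only: max(86/25, 794/210) = 3.781 servings → $5.48.
quinoa only: max(86/7, 794/273) = 12.29 servings → $14.13.
sweet potato only: max(86/3, 794/425) = 28.67 servings → $12.90.
eggs only: max(86/8, 794/100) = 10.75 servings → $3.76.
canned tuna + quinoa with both tight: 3.346 servings and 0.3343 servings → $5.24.
canned tuna + sweet potato with both tight: 3.419 servings and 0.1791 servings → $5.04.
canned tuna + eggs with both tight: 2.741 servings and 2.183 servings → $4.74.
quinoa + sweet potato: the both-tight solution has a negative serving — not a feasible corner.
quinoa + eggs: the both-tight solution has a negative serving — not a feasible corner.
sweet potato + eggs with both targets exact would need a negative amount; discard.
So the least-cost plan costs $3.76.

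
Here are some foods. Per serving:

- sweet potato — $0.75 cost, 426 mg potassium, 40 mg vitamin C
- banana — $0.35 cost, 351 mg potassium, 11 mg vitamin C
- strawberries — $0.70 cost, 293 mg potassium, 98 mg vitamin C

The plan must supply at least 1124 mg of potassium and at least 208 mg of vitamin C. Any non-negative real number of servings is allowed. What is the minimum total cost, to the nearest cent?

This is a tiny linear program; its minimum lies at a vertex of the feasible set. List the vertices and price them.
sweet potato only: max(1124/426, 208/40) = 5.2 servings → $3.90.
banana only: max(1124/351, 208/11) = 18.91 servings → $6.62.
strawberries only: max(1124/293, 208/98) = 3.836 servings → $2.69.
sweet potato + banana: the both-tight solution has a negative serving — not a feasible corner.
sweet potato + strawberries with both tight: 1.639 servings and 1.454 servings → $2.25.
banana + strawberries with both tight: 1.578 servings and 1.945 servings → $1.91.
Cheapest feasible corner: $1.91.

$1.91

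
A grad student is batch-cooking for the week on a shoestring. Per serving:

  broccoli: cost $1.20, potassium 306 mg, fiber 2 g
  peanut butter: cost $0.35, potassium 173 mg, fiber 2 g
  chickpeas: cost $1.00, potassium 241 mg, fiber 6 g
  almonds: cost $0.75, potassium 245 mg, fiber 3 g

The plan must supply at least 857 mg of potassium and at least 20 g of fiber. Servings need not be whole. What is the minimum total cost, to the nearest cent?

With two linear requirements the optimum uses one or two foods; enumerate the corners.
broccoli only: max(857/306, 20/2) = 10 servings → $12.00.
peanut butter only: max(857/173, 20/2) = 10 servings → $3.50.
chickpeas only: max(857/241, 20/6) = 3.556 servings → $3.56.
almonds only: max(857/245, 20/3) = 6.667 servings → $5.00.
broccoli + peanut butter with both targets exact would need a negative amount; discard.
broccoli + chickpeas with both tight: 0.2378 servings and 3.254 servings → $3.54.
broccoli + almonds: the both-tight solution has a negative serving — not a feasible corner.
peanut butter + chickpeas with both tight: 0.5791 servings and 3.14 servings → $3.34.
peanut butter + almonds: the both-tight solution has a negative serving — not a feasible corner.
chickpeas + almonds with both tight: 3.118 servings and 0.4311 servings → $3.44.
So the least-cost plan costs $3.34.

$3.34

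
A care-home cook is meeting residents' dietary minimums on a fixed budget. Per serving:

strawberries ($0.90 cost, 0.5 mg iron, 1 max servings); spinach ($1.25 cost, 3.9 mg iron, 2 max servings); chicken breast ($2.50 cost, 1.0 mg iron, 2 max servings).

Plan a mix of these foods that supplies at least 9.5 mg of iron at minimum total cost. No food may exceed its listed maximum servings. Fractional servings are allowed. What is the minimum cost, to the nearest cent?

$6.40

Cost per mg of iron: spinach $0.3205, strawberries $1.8000, chicken breast $2.5000.
Take 2 servings of spinach: +7.8 mg iron for $2.50 (total $2.50, still need 1.7 mg).
Take 1 serving of strawberries: +0.5 mg iron for $0.90 (total $3.40, still need 1.2 mg).
Take 1.2 servings of chicken breast: +1.2 mg iron for $3.00 (total $6.40, still need 0.0 mg).
Filling from the cheapest source first is optimal under one linear minimum: $6.40.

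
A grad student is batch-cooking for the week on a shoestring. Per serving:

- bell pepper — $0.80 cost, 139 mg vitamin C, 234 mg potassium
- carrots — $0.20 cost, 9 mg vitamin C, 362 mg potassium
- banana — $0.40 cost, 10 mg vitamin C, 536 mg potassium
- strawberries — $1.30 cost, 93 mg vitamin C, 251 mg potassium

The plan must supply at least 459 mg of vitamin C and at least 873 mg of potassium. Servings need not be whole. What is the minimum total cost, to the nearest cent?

Minimising a linear cost over {vitamin C ≥ 459, potassium ≥ 873, servings ≥ 0} — the optimum is at a vertex, using one or two foods.
bell pepper only: max(459/139, 873/234) = 3.731 servings → $2.98.
carrots only: max(459/9, 873/362) = 51 servings → $10.20.
banana only: max(459/10, 873/536) = 45.9 servings → $18.36.
strawberries only: max(459/93, 873/251) = 4.935 servings → $6.42.
bell pepper + carrots with both tight: 3.283 servings and 0.2892 servings → $2.68.
bell pepper + banana with both tight: 3.288 servings and 0.1932 servings → $2.71.
bell pepper + strawberries with both tight: 2.592 servings and 1.062 servings → $3.45.
carrots + banana with both targets exact would need a negative amount; discard.
carrots + strawberries: intersection lies outside the first quadrant.
banana + strawberries: the both-tight solution has a negative serving — not a feasible corner.
Cheapest feasible corner: $2.68.

$2.68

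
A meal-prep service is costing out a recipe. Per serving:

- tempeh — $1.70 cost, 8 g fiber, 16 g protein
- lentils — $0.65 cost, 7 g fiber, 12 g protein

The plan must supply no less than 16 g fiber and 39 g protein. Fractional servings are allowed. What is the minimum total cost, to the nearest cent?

With two linear requirements the optimum uses one or two foods; enumerate the corners.
tempeh only: max(16/8, 39/16) = 2.438 servings → $4.14.
lentils only: max(16/7, 39/12) = 3.25 servings → $2.11.
tempeh + lentils with both targets exact would need a negative amount; discard.
The minimum over all feasible corners is $2.11.

$2.11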